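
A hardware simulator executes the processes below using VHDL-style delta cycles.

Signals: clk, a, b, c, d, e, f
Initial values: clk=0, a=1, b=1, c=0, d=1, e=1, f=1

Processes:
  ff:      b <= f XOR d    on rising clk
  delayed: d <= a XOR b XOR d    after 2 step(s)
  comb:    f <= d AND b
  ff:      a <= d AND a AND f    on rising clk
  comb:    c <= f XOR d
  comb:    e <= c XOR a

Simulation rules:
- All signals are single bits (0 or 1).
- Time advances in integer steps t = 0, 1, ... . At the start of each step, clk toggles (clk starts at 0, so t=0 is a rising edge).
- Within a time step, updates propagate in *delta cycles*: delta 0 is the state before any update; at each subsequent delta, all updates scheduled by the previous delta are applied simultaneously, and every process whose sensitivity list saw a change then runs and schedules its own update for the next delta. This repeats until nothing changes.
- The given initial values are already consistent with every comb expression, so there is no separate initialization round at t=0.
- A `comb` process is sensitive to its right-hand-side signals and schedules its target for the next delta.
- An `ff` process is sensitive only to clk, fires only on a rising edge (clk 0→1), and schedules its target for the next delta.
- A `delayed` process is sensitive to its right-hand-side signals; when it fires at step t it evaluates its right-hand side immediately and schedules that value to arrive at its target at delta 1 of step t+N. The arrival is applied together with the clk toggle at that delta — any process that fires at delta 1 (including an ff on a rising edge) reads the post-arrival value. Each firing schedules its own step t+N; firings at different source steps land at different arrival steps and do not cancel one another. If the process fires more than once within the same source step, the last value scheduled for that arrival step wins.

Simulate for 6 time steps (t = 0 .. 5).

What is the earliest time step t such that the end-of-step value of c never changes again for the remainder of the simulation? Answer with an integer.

2

[bits: c,b,a,f,clk,e,d]
t=0: Δ0=0111011 Δ1=0111111 Δ2=0011111 Δ3=0010111 Δ4=1010111 Δ5=1010101 | 5Δ
t=1: Δ0=1010101 Δ1=1010001 | 1Δ
t=2: Δ0=1010001 Δ1=1010100 Δ2=0000100 | 2Δ
t=3: Δ0=0000100 Δ1=0000000 | 1Δ
t=4: Δ0=0000000 Δ1=0000100 | 1Δ
t=5: Δ0=0000100 Δ1=0000000 | 1Δ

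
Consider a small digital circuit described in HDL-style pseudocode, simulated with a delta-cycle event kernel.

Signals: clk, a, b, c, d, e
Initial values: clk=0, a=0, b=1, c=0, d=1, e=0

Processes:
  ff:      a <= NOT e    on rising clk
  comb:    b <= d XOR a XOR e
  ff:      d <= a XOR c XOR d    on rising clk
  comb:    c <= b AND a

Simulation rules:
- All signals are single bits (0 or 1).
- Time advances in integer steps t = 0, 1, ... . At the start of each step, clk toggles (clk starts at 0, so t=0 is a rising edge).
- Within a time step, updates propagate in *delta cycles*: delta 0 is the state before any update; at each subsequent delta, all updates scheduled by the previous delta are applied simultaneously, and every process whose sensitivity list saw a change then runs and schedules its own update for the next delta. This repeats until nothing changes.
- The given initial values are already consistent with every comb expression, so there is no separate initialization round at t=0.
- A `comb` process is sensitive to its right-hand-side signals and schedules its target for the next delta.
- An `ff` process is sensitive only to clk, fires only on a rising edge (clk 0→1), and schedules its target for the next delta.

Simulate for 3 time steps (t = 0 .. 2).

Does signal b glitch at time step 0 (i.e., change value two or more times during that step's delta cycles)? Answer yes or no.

no

t0.Δ0 c=0 a=0 e=0 b=1 d=1 clk=0
t0.Δ1 c=0 a=0 e=0 b=1 d=1 clk=1
t0.Δ2 c=0 a=1 e=0 b=1 d=1 clk=1
t0.Δ3 c=1 a=1 e=0 b=0 d=1 clk=1
t0.Δ4 c=0 a=1 e=0 b=0 d=1 clk=1
t1.Δ0 c=0 a=1 e=0 b=0 d=1 clk=1
t1.Δ1 c=0 a=1 e=0 b=0 d=1 clk=0
t2.Δ0 c=0 a=1 e=0 b=0 d=1 clk=0
t2.Δ1 c=0 a=1 e=0 b=0 d=1 clk=1
t2.Δ2 c=0 a=1 e=0 b=0 d=0 clk=1
t2.Δ3 c=0 a=1 e=0 b=1 d=0 clk=1
t2.Δ4 c=1 a=1 e=0 b=1 d=0 clk=1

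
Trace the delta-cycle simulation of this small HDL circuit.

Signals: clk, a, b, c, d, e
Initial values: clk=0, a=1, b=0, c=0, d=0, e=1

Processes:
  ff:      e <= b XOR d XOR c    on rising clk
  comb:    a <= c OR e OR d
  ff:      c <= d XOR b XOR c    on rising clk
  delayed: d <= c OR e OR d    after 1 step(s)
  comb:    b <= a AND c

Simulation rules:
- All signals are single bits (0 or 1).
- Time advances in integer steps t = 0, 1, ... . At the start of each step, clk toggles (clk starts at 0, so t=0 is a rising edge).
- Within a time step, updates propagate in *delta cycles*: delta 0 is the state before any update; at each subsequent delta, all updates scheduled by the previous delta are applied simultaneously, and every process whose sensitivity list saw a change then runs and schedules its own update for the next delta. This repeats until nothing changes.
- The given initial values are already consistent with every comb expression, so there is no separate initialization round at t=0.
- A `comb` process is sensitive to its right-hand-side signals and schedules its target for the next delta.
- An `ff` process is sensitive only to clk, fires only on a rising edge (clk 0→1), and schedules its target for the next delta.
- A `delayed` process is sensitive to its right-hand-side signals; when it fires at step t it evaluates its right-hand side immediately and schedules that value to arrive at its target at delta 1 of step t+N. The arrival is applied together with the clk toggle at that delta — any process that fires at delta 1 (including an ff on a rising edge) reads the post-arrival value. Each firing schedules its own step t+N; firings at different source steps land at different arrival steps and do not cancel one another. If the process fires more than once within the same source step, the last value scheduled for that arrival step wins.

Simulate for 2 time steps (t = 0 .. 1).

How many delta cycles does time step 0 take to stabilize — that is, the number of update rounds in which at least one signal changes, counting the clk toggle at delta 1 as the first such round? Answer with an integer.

[bits: a,d,b,clk,c,e]
t=0: Δ0=100001 Δ1=100101 Δ2=100100 Δ3=000100 | 3Δ
t=1: Δ0=000100 Δ1=000000 | 1Δ

3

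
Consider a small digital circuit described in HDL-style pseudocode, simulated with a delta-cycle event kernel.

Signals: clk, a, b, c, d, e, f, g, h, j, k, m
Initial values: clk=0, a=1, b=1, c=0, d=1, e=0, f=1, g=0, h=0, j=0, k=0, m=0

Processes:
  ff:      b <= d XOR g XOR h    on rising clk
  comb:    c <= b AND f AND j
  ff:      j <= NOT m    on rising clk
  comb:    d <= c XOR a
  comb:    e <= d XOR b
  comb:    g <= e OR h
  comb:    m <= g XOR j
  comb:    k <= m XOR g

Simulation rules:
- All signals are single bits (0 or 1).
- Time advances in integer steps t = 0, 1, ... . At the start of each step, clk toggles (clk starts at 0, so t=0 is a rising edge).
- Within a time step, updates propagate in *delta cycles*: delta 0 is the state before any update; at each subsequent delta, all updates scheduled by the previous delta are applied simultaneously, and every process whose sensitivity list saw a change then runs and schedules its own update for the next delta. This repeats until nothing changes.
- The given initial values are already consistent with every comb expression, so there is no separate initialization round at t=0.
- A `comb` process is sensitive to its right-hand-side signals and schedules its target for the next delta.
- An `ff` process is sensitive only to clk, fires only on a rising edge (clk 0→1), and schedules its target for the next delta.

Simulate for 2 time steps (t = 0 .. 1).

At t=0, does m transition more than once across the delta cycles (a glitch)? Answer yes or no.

yes

t=0 Δ0: c=0 g=0 clk=0 b=1 a=1 j=0 k=0 e=0 m=0 d=1 h=0 f=1
  Δ1: clk:0→1
  Δ2: j:0→1
  Δ3: c:0→1, m:0→1
  Δ4: k:0→1, d:1→0
  Δ5: e:0→1
  Δ6: g:0→1
  Δ7: k:1→0, m:1→0
  Δ8: k:0→1
  (8Δ to stable)
t=1 Δ0: c=1 g=1 clk=1 b=1 a=1 j=1 k=1 e=1 m=0 d=0 h=0 f=1
  Δ1: clk:1→0
  (1Δ to stable)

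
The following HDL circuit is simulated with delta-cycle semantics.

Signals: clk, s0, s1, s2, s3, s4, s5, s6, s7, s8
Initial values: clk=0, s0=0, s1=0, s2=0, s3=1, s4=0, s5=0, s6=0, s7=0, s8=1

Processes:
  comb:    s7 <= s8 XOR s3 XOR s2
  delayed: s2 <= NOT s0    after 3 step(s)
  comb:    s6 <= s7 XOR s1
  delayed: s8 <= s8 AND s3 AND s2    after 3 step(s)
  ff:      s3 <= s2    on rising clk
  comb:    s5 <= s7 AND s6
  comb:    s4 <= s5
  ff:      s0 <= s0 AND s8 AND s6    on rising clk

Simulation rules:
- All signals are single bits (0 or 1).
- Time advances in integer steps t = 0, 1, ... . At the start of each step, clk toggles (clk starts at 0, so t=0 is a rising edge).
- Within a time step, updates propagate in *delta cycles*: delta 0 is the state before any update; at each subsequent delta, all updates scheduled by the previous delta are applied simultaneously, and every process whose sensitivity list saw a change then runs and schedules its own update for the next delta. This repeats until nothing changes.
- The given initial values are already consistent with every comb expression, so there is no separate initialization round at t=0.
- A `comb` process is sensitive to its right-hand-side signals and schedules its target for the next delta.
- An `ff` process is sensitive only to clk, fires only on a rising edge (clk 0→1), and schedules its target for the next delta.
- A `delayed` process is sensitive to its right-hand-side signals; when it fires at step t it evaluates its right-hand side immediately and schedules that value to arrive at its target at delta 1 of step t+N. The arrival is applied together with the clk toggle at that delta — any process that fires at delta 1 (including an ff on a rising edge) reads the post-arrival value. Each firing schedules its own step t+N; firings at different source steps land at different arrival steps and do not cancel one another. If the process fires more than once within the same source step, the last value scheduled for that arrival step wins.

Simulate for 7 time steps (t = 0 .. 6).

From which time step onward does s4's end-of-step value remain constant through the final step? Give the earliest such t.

t=0 Δ0: s0=0 s8=1 clk=0 s4=0 s5=0 s1=0 s2=0 s6=0 s7=0 s3=1
  Δ1: clk:0→1
  Δ2: s3:1→0
  Δ3: s7:0→1
  Δ4: s6:0→1
  Δ5: s5:0→1
  Δ6: s4:0→1
  (6Δ to stable)
t=1 Δ0: s0=0 s8=1 clk=1 s4=1 s5=1 s1=0 s2=0 s6=1 s7=1 s3=0
  Δ1: clk:1→0
  (1Δ to stable)
t=2 Δ0: s0=0 s8=1 clk=0 s4=1 s5=1 s1=0 s2=0 s6=1 s7=1 s3=0
  Δ1: clk:0→1
  (1Δ to stable)
t=3 Δ0: s0=0 s8=1 clk=1 s4=1 s5=1 s1=0 s2=0 s6=1 s7=1 s3=0
  Δ1: s8:1→0, clk:1→0
  Δ2: s7:1→0
  Δ3: s5:1→0, s6:1→0
  Δ4: s4:1→0
  (4Δ to stable)
t=4 Δ0: s0=0 s8=0 clk=0 s4=0 s5=0 s1=0 s2=0 s6=0 s7=0 s3=0
  Δ1: clk:0→1
  (1Δ to stable)
t=5 Δ0: s0=0 s8=0 clk=1 s4=0 s5=0 s1=0 s2=0 s6=0 s7=0 s3=0
  Δ1: clk:1→0
  (1Δ to stable)
t=6 Δ0: s0=0 s8=0 clk=0 s4=0 s5=0 s1=0 s2=0 s6=0 s7=0 s3=0
  Δ1: clk:0→1
  (1Δ to stable)

3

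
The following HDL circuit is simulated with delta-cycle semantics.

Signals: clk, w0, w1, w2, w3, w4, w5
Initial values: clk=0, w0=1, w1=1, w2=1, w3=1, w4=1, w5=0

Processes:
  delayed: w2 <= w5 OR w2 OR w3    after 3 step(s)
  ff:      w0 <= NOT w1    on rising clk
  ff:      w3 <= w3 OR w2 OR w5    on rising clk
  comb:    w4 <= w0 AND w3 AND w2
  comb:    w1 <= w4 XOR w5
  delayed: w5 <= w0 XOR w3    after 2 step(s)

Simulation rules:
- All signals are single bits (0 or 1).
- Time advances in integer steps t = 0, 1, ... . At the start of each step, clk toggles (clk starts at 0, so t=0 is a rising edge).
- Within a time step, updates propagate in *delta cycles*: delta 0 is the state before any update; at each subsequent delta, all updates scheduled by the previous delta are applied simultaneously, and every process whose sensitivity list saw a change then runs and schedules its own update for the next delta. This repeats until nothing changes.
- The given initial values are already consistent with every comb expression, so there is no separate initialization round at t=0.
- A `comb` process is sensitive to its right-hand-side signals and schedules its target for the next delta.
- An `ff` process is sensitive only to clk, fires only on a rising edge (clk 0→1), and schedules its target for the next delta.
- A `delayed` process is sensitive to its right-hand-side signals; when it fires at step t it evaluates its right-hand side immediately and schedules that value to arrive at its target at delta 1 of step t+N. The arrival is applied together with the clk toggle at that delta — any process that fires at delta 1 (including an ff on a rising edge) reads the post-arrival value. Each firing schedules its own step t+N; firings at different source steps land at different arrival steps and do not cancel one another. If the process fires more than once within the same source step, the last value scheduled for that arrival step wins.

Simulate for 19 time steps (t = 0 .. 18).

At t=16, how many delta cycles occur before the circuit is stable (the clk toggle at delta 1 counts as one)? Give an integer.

t0.Δ0 w1=1 w2=1 w0=1 w3=1 w5=0 clk=0 w4=1
t0.Δ1 w1=1 w2=1 w0=1 w3=1 w5=0 clk=1 w4=1
t0.Δ2 w1=1 w2=1 w0=0 w3=1 w5=0 clk=1 w4=1
t0.Δ3 w1=1 w2=1 w0=0 w3=1 w5=0 clk=1 w4=0
t0.Δ4 w1=0 w2=1 w0=0 w3=1 w5=0 clk=1 w4=0
t1.Δ0 w1=0 w2=1 w0=0 w3=1 w5=0 clk=1 w4=0
t1.Δ1 w1=0 w2=1 w0=0 w3=1 w5=0 clk=0 w4=0
t2.Δ0 w1=0 w2=1 w0=0 w3=1 w5=0 clk=0 w4=0
t2.Δ1 w1=0 w2=1 w0=0 w3=1 w5=1 clk=1 w4=0
t2.Δ2 w1=1 w2=1 w0=1 w3=1 w5=1 clk=1 w4=0
t2.Δ3 w1=1 w2=1 w0=1 w3=1 w5=1 clk=1 w4=1
t2.Δ4 w1=0 w2=1 w0=1 w3=1 w5=1 clk=1 w4=1
t3.Δ0 w1=0 w2=1 w0=1 w3=1 w5=1 clk=1 w4=1
t3.Δ1 w1=0 w2=1 w0=1 w3=1 w5=1 clk=0 w4=1
t4.Δ0 w1=0 w2=1 w0=1 w3=1 w5=1 clk=0 w4=1
t4.Δ1 w1=0 w2=1 w0=1 w3=1 w5=0 clk=1 w4=1
t4.Δ2 w1=1 w2=1 w0=1 w3=1 w5=0 clk=1 w4=1
t5.Δ0 w1=1 w2=1 w0=1 w3=1 w5=0 clk=1 w4=1
t5.Δ1 w1=1 w2=1 w0=1 w3=1 w5=0 clk=0 w4=1
t6.Δ0 w1=1 w2=1 w0=1 w3=1 w5=0 clk=0 w4=1
t6.Δ1 w1=1 w2=1 w0=1 w3=1 w5=0 clk=1 w4=1
t6.Δ2 w1=1 w2=1 w0=0 w3=1 w5=0 clk=1 w4=1
t6.Δ3 w1=1 w2=1 w0=0 w3=1 w5=0 clk=1 w4=0
t6.Δ4 w1=0 w2=1 w0=0 w3=1 w5=0 clk=1 w4=0
t7.Δ0 w1=0 w2=1 w0=0 w3=1 w5=0 clk=1 w4=0
t7.Δ1 w1=0 w2=1 w0=0 w3=1 w5=0 clk=0 w4=0
t8.Δ0 w1=0 w2=1 w0=0 w3=1 w5=0 clk=0 w4=0
t8.Δ1 w1=0 w2=1 w0=0 w3=1 w5=1 clk=1 w4=0
t8.Δ2 w1=1 w2=1 w0=1 w3=1 w5=1 clk=1 w4=0
t8.Δ3 w1=1 w2=1 w0=1 w3=1 w5=1 clk=1 w4=1
t8.Δ4 w1=0 w2=1 w0=1 w3=1 w5=1 clk=1 w4=1
t9.Δ0 w1=0 w2=1 w0=1 w3=1 w5=1 clk=1 w4=1
t9.Δ1 w1=0 w2=1 w0=1 w3=1 w5=1 clk=0 w4=1
t10.Δ0 w1=0 w2=1 w0=1 w3=1 w5=1 clk=0 w4=1
t10.Δ1 w1=0 w2=1 w0=1 w3=1 w5=0 clk=1 w4=1
t10.Δ2 w1=1 w2=1 w0=1 w3=1 w5=0 clk=1 w4=1
t11.Δ0 w1=1 w2=1 w0=1 w3=1 w5=0 clk=1 w4=1
t11.Δ1 w1=1 w2=1 w0=1 w3=1 w5=0 clk=0 w4=1
t12.Δ0 w1=1 w2=1 w0=1 w3=1 w5=0 clk=0 w4=1
t12.Δ1 w1=1 w2=1 w0=1 w3=1 w5=0 clk=1 w4=1
t12.Δ2 w1=1 w2=1 w0=0 w3=1 w5=0 clk=1 w4=1
t12.Δ3 w1=1 w2=1 w0=0 w3=1 w5=0 clk=1 w4=0
t12.Δ4 w1=0 w2=1 w0=0 w3=1 w5=0 clk=1 w4=0
t13.Δ0 w1=0 w2=1 w0=0 w3=1 w5=0 clk=1 w4=0
t13.Δ1 w1=0 w2=1 w0=0 w3=1 w5=0 clk=0 w4=0
t14.Δ0 w1=0 w2=1 w0=0 w3=1 w5=0 clk=0 w4=0
t14.Δ1 w1=0 w2=1 w0=0 w3=1 w5=1 clk=1 w4=0
t14.Δ2 w1=1 w2=1 w0=1 w3=1 w5=1 clk=1 w4=0
t14.Δ3 w1=1 w2=1 w0=1 w3=1 w5=1 clk=1 w4=1
t14.Δ4 w1=0 w2=1 w0=1 w3=1 w5=1 clk=1 w4=1
t15.Δ0 w1=0 w2=1 w0=1 w3=1 w5=1 clk=1 w4=1
t15.Δ1 w1=0 w2=1 w0=1 w3=1 w5=1 clk=0 w4=1
t16.Δ0 w1=0 w2=1 w0=1 w3=1 w5=1 clk=0 w4=1
t16.Δ1 w1=0 w2=1 w0=1 w3=1 w5=0 clk=1 w4=1
t16.Δ2 w1=1 w2=1 w0=1 w3=1 w5=0 clk=1 w4=1
t17.Δ0 w1=1 w2=1 w0=1 w3=1 w5=0 clk=1 w4=1
t17.Δ1 w1=1 w2=1 w0=1 w3=1 w5=0 clk=0 w4=1
t18.Δ0 w1=1 w2=1 w0=1 w3=1 w5=0 clk=0 w4=1
t18.Δ1 w1=1 w2=1 w0=1 w3=1 w5=0 clk=1 w4=1
t18.Δ2 w1=1 w2=1 w0=0 w3=1 w5=0 clk=1 w4=1
t18.Δ3 w1=1 w2=1 w0=0 w3=1 w5=0 clk=1 w4=0
t18.Δ4 w1=0 w2=1 w0=0 w3=1 w5=0 clk=1 w4=0

2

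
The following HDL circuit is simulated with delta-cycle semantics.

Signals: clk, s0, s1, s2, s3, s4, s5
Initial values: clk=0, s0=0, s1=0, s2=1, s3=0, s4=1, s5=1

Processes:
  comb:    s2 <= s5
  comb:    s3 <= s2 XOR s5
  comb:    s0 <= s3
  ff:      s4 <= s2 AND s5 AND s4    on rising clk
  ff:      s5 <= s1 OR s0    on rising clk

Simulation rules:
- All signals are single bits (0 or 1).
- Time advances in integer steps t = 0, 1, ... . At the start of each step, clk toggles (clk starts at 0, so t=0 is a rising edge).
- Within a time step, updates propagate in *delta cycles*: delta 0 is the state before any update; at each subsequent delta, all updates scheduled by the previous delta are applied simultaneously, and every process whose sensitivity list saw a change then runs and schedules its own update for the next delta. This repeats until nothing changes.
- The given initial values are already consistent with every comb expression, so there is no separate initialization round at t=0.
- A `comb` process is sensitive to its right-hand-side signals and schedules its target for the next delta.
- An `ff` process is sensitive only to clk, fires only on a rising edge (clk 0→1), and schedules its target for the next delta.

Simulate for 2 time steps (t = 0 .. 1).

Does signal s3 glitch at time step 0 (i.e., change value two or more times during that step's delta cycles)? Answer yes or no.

[bits: clk,s3,s0,s1,s2,s4,s5]
t=0: Δ0=0000111 Δ1=1000111 Δ2=1000110 Δ3=1100010 Δ4=1010010 Δ5=1000010 | 5Δ
t=1: Δ0=1000010 Δ1=0000010 | 1Δ

yes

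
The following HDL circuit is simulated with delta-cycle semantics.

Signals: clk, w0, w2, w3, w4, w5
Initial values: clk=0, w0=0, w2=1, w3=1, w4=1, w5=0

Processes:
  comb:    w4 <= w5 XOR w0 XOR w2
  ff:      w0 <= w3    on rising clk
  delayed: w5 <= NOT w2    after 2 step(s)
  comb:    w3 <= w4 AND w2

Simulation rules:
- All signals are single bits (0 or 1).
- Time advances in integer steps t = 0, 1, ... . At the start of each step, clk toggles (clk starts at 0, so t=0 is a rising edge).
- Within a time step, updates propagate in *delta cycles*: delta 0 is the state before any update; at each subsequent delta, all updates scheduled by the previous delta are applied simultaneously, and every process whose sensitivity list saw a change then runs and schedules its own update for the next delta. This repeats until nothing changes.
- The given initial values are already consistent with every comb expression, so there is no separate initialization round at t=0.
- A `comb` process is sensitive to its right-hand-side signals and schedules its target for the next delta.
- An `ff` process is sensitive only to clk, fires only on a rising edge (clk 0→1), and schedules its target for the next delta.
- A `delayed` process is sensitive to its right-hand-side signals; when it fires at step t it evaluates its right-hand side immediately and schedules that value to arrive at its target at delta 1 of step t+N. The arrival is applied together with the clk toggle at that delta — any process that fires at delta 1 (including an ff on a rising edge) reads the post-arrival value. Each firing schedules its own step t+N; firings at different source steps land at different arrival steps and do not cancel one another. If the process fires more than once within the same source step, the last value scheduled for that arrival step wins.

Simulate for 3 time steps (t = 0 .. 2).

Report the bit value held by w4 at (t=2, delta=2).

t=0 Δ0: w4=1 w5=0 w2=1 w3=1 w0=0 clk=0
  Δ1: clk:0→1
  Δ2: w0:0→1
  Δ3: w4:1→0
  Δ4: w3:1→0
  (4Δ to stable)
t=1 Δ0: w4=0 w5=0 w2=1 w3=0 w0=1 clk=1
  Δ1: clk:1→0
  (1Δ to stable)
t=2 Δ0: w4=0 w5=0 w2=1 w3=0 w0=1 clk=0
  Δ1: clk:0→1
  Δ2: w0:1→0
  Δ3: w4:0→1
  Δ4: w3:0→1
  (4Δ to stable)

0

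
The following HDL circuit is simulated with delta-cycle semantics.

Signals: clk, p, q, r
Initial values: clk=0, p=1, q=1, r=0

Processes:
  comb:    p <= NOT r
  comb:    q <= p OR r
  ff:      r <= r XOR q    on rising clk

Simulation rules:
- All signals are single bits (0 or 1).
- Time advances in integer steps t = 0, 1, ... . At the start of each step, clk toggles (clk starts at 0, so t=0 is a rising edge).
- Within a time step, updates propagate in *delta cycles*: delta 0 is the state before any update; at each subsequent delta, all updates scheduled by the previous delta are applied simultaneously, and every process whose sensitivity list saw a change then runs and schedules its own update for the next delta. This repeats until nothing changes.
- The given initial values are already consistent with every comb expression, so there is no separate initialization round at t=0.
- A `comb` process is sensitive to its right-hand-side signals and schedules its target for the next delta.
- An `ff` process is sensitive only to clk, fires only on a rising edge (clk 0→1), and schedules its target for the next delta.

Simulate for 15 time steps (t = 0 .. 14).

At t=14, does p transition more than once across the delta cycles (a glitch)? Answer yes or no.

t0.Δ0 p=1 r=0 q=1 clk=0
t0.Δ1 p=1 r=0 q=1 clk=1
t0.Δ2 p=1 r=1 q=1 clk=1
t0.Δ3 p=0 r=1 q=1 clk=1
t1.Δ0 p=0 r=1 q=1 clk=1
t1.Δ1 p=0 r=1 q=1 clk=0
t2.Δ0 p=0 r=1 q=1 clk=0
t2.Δ1 p=0 r=1 q=1 clk=1
t2.Δ2 p=0 r=0 q=1 clk=1
t2.Δ3 p=1 r=0 q=0 clk=1
t2.Δ4 p=1 r=0 q=1 clk=1
t3.Δ0 p=1 r=0 q=1 clk=1
t3.Δ1 p=1 r=0 q=1 clk=0
t4.Δ0 p=1 r=0 q=1 clk=0
t4.Δ1 p=1 r=0 q=1 clk=1
t4.Δ2 p=1 r=1 q=1 clk=1
t4.Δ3 p=0 r=1 q=1 clk=1
t5.Δ0 p=0 r=1 q=1 clk=1
t5.Δ1 p=0 r=1 q=1 clk=0
t6.Δ0 p=0 r=1 q=1 clk=0
t6.Δ1 p=0 r=1 q=1 clk=1
t6.Δ2 p=0 r=0 q=1 clk=1
t6.Δ3 p=1 r=0 q=0 clk=1
t6.Δ4 p=1 r=0 q=1 clk=1
t7.Δ0 p=1 r=0 q=1 clk=1
t7.Δ1 p=1 r=0 q=1 clk=0
t8.Δ0 p=1 r=0 q=1 clk=0
t8.Δ1 p=1 r=0 q=1 clk=1
t8.Δ2 p=1 r=1 q=1 clk=1
t8.Δ3 p=0 r=1 q=1 clk=1
t9.Δ0 p=0 r=1 q=1 clk=1
t9.Δ1 p=0 r=1 q=1 clk=0
t10.Δ0 p=0 r=1 q=1 clk=0
t10.Δ1 p=0 r=1 q=1 clk=1
t10.Δ2 p=0 r=0 q=1 clk=1
t10.Δ3 p=1 r=0 q=0 clk=1
t10.Δ4 p=1 r=0 q=1 clk=1
t11.Δ0 p=1 r=0 q=1 clk=1
t11.Δ1 p=1 r=0 q=1 clk=0
t12.Δ0 p=1 r=0 q=1 clk=0
t12.Δ1 p=1 r=0 q=1 clk=1
t12.Δ2 p=1 r=1 q=1 clk=1
t12.Δ3 p=0 r=1 q=1 clk=1
t13.Δ0 p=0 r=1 q=1 clk=1
t13.Δ1 p=0 r=1 q=1 clk=0
t14.Δ0 p=0 r=1 q=1 clk=0
t14.Δ1 p=0 r=1 q=1 clk=1
t14.Δ2 p=0 r=0 q=1 clk=1
t14.Δ3 p=1 r=0 q=0 clk=1
t14.Δ4 p=1 r=0 q=1 clk=1

no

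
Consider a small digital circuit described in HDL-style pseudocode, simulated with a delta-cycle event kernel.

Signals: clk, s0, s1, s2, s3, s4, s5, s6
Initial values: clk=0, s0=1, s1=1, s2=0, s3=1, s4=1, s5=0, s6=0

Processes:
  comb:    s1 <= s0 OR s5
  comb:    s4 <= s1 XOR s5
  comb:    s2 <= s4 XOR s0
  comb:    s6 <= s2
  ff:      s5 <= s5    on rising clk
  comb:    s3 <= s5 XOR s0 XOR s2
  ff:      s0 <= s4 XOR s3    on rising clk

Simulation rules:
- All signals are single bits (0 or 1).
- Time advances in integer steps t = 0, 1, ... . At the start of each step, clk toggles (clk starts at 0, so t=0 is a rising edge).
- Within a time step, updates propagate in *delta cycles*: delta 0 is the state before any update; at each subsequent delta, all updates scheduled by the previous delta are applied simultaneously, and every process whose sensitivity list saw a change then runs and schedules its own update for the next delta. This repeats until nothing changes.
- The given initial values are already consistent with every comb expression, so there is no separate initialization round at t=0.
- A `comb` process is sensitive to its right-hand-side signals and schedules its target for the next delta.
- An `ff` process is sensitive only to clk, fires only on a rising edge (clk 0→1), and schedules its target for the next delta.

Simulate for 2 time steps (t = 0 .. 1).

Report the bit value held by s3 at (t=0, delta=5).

t0.Δ0 s6=0 s2=0 s5=0 s1=1 clk=0 s3=1 s4=1 s0=1
t0.Δ1 s6=0 s2=0 s5=0 s1=1 clk=1 s3=1 s4=1 s0=1
t0.Δ2 s6=0 s2=0 s5=0 s1=1 clk=1 s3=1 s4=1 s0=0
t0.Δ3 s6=0 s2=1 s5=0 s1=0 clk=1 s3=0 s4=1 s0=0
t0.Δ4 s6=1 s2=1 s5=0 s1=0 clk=1 s3=1 s4=0 s0=0
t0.Δ5 s6=1 s2=0 s5=0 s1=0 clk=1 s3=1 s4=0 s0=0
t0.Δ6 s6=0 s2=0 s5=0 s1=0 clk=1 s3=0 s4=0 s0=0
t1.Δ0 s6=0 s2=0 s5=0 s1=0 clk=1 s3=0 s4=0 s0=0
t1.Δ1 s6=0 s2=0 s5=0 s1=0 clk=0 s3=0 s4=0 s0=0

1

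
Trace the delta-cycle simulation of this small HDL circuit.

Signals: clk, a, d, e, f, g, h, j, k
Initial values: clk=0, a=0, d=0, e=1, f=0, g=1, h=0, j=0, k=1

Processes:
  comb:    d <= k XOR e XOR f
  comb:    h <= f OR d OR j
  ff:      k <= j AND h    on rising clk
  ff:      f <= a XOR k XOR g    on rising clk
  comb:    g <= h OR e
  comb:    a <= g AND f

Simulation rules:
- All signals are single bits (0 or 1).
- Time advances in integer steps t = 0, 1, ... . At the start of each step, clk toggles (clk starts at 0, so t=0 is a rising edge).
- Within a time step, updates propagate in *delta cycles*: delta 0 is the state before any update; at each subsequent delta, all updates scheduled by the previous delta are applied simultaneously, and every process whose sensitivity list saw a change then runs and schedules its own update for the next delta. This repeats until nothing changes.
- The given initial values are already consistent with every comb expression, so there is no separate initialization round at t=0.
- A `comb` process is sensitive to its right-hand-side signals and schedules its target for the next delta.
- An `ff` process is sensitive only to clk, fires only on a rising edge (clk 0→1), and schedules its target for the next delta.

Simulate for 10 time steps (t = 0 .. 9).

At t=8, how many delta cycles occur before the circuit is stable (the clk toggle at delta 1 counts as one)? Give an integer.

4

t=0 Δ0: e=1 clk=0 g=1 a=0 k=1 h=0 d=0 j=0 f=0
  Δ1: clk:0→1
  Δ2: k:1→0
  Δ3: d:0→1
  Δ4: h:0→1
  (4Δ to stable)
t=1 Δ0: e=1 clk=1 g=1 a=0 k=0 h=1 d=1 j=0 f=0
  Δ1: clk:1→0
  (1Δ to stable)
t=2 Δ0: e=1 clk=0 g=1 a=0 k=0 h=1 d=1 j=0 f=0
  Δ1: clk:0→1
  Δ2: f:0→1
  Δ3: a:0→1, d:1→0
  (3Δ to stable)
t=3 Δ0: e=1 clk=1 g=1 a=1 k=0 h=1 d=0 j=0 f=1
  Δ1: clk:1→0
  (1Δ to stable)
t=4 Δ0: e=1 clk=0 g=1 a=1 k=0 h=1 d=0 j=0 f=1
  Δ1: clk:0→1
  Δ2: f:1→0
  Δ3: a:1→0, h:1→0, d:0→1
  Δ4: h:0→1
  (4Δ to stable)
t=5 Δ0: e=1 clk=1 g=1 a=0 k=0 h=1 d=1 j=0 f=0
  Δ1: clk:1→0
  (1Δ to stable)
t=6 Δ0: e=1 clk=0 g=1 a=0 k=0 h=1 d=1 j=0 f=0
  Δ1: clk:0→1
  Δ2: f:0→1
  Δ3: a:0→1, d:1→0
  (3Δ to stable)
t=7 Δ0: e=1 clk=1 g=1 a=1 k=0 h=1 d=0 j=0 f=1
  Δ1: clk:1→0
  (1Δ to stable)
t=8 Δ0: e=1 clk=0 g=1 a=1 k=0 h=1 d=0 j=0 f=1
  Δ1: clk:0→1
  Δ2: f:1→0
  Δ3: a:1→0, h:1→0, d:0→1
  Δ4: h:0→1
  (4Δ to stable)
t=9 Δ0: e=1 clk=1 g=1 a=0 k=0 h=1 d=1 j=0 f=0
  Δ1: clk:1→0
  (1Δ to stable)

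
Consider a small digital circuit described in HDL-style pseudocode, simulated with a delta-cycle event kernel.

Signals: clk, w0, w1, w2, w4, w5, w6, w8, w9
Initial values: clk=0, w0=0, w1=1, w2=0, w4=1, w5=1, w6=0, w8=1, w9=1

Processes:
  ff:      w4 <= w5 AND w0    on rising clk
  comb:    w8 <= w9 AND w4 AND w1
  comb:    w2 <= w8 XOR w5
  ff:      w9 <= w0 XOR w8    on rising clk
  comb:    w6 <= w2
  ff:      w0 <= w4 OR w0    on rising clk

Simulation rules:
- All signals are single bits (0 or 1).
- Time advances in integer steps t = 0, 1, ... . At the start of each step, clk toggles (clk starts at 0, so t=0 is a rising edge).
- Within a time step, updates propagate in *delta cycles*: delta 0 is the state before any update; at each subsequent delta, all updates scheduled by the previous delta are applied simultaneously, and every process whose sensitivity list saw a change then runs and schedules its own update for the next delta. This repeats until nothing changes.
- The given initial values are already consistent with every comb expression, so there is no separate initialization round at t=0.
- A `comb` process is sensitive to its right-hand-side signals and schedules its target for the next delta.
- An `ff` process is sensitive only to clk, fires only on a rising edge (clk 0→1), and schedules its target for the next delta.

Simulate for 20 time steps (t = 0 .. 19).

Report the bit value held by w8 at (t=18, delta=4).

[bits: w2,w4,w8,w6,w9,w5,clk,w0,w1]
t=0: Δ0=011011001 Δ1=011011101 Δ2=001011111 Δ3=000011111 Δ4=100011111 Δ5=100111111 | 5Δ
t=1: Δ0=100111111 Δ1=100111011 | 1Δ
t=2: Δ0=100111011 Δ1=100111111 Δ2=110111111 Δ3=111111111 Δ4=011111111 Δ5=011011111 | 5Δ
t=3: Δ0=011011111 Δ1=011011011 | 1Δ
t=4: Δ0=011011011 Δ1=011011111 Δ2=011001111 Δ3=010001111 Δ4=110001111 Δ5=110101111 | 5Δ
t=5: Δ0=110101111 Δ1=110101011 | 1Δ
t=6: Δ0=110101011 Δ1=110101111 Δ2=110111111 Δ3=111111111 Δ4=011111111 Δ5=011011111 | 5Δ
t=7: Δ0=011011111 Δ1=011011011 | 1Δ
t=8: Δ0=011011011 Δ1=011011111 Δ2=011001111 Δ3=010001111 Δ4=110001111 Δ5=110101111 | 5Δ
t=9: Δ0=110101111 Δ1=110101011 | 1Δ
t=10: Δ0=110101011 Δ1=110101111 Δ2=110111111 Δ3=111111111 Δ4=011111111 Δ5=011011111 | 5Δ
t=11: Δ0=011011111 Δ1=011011011 | 1Δ
t=12: Δ0=011011011 Δ1=011011111 Δ2=011001111 Δ3=010001111 Δ4=110001111 Δ5=110101111 | 5Δ
t=13: Δ0=110101111 Δ1=110101011 | 1Δ
t=14: Δ0=110101011 Δ1=110101111 Δ2=110111111 Δ3=111111111 Δ4=011111111 Δ5=011011111 | 5Δ
t=15: Δ0=011011111 Δ1=011011011 | 1Δ
t=16: Δ0=011011011 Δ1=011011111 Δ2=011001111 Δ3=010001111 Δ4=110001111 Δ5=110101111 | 5Δ
t=17: Δ0=110101111 Δ1=110101011 | 1Δ
t=18: Δ0=110101011 Δ1=110101111 Δ2=110111111 Δ3=111111111 Δ4=011111111 Δ5=011011111 | 5Δ
t=19: Δ0=011011111 Δ1=011011011 | 1Δ

1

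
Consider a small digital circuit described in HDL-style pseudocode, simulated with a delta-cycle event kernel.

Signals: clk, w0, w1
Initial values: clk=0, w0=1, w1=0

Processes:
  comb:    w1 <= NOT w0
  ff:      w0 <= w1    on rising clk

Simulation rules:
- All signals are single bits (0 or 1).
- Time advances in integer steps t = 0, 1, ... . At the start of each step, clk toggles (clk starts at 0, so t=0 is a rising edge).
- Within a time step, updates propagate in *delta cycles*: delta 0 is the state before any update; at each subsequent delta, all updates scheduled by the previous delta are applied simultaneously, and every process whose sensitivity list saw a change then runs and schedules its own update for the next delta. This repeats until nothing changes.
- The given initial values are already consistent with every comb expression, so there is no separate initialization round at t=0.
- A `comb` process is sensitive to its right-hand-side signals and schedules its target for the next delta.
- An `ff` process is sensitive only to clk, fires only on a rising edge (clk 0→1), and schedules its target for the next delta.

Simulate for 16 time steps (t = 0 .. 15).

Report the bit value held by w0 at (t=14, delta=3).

[bits: clk,w0,w1]
t=0: Δ0=010 Δ1=110 Δ2=100 Δ3=101 | 3Δ
t=1: Δ0=101 Δ1=001 | 1Δ
t=2: Δ0=001 Δ1=101 Δ2=111 Δ3=110 | 3Δ
t=3: Δ0=110 Δ1=010 | 1Δ
t=4: Δ0=010 Δ1=110 Δ2=100 Δ3=101 | 3Δ
t=5: Δ0=101 Δ1=001 | 1Δ
t=6: Δ0=001 Δ1=101 Δ2=111 Δ3=110 | 3Δ
t=7: Δ0=110 Δ1=010 | 1Δ
t=8: Δ0=010 Δ1=110 Δ2=100 Δ3=101 | 3Δ
t=9: Δ0=101 Δ1=001 | 1Δ
t=10: Δ0=001 Δ1=101 Δ2=111 Δ3=110 | 3Δ
t=11: Δ0=110 Δ1=010 | 1Δ
t=12: Δ0=010 Δ1=110 Δ2=100 Δ3=101 | 3Δ
t=13: Δ0=101 Δ1=001 | 1Δ
t=14: Δ0=001 Δ1=101 Δ2=111 Δ3=110 | 3Δ
t=15: Δ0=110 Δ1=010 | 1Δ

1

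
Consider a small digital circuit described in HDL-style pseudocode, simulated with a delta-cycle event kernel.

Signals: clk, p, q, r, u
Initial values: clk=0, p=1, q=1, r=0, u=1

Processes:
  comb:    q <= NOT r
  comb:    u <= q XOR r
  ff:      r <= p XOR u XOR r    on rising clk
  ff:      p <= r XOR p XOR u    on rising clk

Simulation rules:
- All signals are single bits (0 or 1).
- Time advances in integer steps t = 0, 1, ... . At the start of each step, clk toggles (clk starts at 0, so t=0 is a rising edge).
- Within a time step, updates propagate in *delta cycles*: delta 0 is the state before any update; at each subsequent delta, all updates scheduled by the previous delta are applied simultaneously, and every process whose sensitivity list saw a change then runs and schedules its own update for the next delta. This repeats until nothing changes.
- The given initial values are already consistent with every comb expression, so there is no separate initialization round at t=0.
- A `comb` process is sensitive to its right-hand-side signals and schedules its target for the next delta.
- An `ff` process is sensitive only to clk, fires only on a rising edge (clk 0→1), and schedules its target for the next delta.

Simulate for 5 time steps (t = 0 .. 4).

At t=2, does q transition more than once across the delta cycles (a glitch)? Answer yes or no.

no

t=0 Δ0: q=1 clk=0 r=0 p=1 u=1
  Δ1: clk:0→1
  Δ2: p:1→0
  (2Δ to stable)
t=1 Δ0: q=1 clk=1 r=0 p=0 u=1
  Δ1: clk:1→0
  (1Δ to stable)
t=2 Δ0: q=1 clk=0 r=0 p=0 u=1
  Δ1: clk:0→1
  Δ2: r:0→1, p:0→1
  Δ3: q:1→0, u:1→0
  Δ4: u:0→1
  (4Δ to stable)
t=3 Δ0: q=0 clk=1 r=1 p=1 u=1
  Δ1: clk:1→0
  (1Δ to stable)
t=4 Δ0: q=0 clk=0 r=1 p=1 u=1
  Δ1: clk:0→1
  (1Δ to stable)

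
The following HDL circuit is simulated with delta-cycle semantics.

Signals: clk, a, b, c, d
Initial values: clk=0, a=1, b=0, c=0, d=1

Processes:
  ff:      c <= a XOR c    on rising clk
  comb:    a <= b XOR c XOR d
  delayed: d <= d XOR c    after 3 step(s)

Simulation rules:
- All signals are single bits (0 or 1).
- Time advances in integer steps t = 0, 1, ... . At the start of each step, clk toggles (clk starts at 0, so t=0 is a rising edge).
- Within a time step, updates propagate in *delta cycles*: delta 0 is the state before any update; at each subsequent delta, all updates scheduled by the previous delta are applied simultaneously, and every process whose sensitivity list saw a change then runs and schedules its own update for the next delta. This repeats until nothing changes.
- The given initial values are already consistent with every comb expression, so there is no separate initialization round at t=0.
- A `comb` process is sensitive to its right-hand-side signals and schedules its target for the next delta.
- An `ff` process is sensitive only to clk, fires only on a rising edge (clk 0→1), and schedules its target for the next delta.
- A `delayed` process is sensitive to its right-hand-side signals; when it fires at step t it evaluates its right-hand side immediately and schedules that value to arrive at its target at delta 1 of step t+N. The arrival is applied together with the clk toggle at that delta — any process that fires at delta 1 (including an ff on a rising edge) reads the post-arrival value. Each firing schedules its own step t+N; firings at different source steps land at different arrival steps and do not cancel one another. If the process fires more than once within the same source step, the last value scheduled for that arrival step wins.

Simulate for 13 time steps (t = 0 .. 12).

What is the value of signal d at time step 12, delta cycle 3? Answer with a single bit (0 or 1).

[bits: a,clk,b,d,c]
t=0: Δ0=10010 Δ1=11010 Δ2=11011 Δ3=01011 | 3Δ
t=1: Δ0=01011 Δ1=00011 | 1Δ
t=2: Δ0=00011 Δ1=01011 | 1Δ
t=3: Δ0=01011 Δ1=00001 Δ2=10001 | 2Δ
t=4: Δ0=10001 Δ1=11001 Δ2=11000 Δ3=01000 | 3Δ
t=5: Δ0=01000 Δ1=00000 | 1Δ
t=6: Δ0=00000 Δ1=01010 Δ2=11010 | 2Δ
t=7: Δ0=11010 Δ1=10000 Δ2=00000 | 2Δ
t=8: Δ0=00000 Δ1=01000 | 1Δ
t=9: Δ0=01000 Δ1=00010 Δ2=10010 | 2Δ
t=10: Δ0=10010 Δ1=11000 Δ2=01001 Δ3=11001 | 3Δ
t=11: Δ0=11001 Δ1=10001 | 1Δ
t=12: Δ0=10001 Δ1=11011 Δ2=01010 Δ3=11010 | 3Δ

1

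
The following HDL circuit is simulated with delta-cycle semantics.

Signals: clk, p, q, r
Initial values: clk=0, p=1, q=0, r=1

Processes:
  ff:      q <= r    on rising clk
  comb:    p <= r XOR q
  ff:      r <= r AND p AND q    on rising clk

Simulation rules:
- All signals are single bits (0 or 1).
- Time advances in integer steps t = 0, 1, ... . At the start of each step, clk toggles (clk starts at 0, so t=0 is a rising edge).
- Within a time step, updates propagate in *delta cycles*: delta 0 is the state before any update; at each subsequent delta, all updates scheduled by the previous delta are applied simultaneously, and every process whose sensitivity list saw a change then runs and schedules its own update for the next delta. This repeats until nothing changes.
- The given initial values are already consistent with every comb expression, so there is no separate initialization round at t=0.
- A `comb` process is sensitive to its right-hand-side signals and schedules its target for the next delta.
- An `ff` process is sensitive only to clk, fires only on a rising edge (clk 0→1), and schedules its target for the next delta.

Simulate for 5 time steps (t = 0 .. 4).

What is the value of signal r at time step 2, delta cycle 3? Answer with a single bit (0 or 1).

0

t=0 Δ0: clk=0 q=0 r=1 p=1
  Δ1: clk:0→1
  Δ2: q:0→1, r:1→0
  (2Δ to stable)
t=1 Δ0: clk=1 q=1 r=0 p=1
  Δ1: clk:1→0
  (1Δ to stable)
t=2 Δ0: clk=0 q=1 r=0 p=1
  Δ1: clk:0→1
  Δ2: q:1→0
  Δ3: p:1→0
  (3Δ to stable)
t=3 Δ0: clk=1 q=0 r=0 p=0
  Δ1: clk:1→0
  (1Δ to stable)
t=4 Δ0: clk=0 q=0 r=0 p=0
  Δ1: clk:0→1
  (1Δ to stable)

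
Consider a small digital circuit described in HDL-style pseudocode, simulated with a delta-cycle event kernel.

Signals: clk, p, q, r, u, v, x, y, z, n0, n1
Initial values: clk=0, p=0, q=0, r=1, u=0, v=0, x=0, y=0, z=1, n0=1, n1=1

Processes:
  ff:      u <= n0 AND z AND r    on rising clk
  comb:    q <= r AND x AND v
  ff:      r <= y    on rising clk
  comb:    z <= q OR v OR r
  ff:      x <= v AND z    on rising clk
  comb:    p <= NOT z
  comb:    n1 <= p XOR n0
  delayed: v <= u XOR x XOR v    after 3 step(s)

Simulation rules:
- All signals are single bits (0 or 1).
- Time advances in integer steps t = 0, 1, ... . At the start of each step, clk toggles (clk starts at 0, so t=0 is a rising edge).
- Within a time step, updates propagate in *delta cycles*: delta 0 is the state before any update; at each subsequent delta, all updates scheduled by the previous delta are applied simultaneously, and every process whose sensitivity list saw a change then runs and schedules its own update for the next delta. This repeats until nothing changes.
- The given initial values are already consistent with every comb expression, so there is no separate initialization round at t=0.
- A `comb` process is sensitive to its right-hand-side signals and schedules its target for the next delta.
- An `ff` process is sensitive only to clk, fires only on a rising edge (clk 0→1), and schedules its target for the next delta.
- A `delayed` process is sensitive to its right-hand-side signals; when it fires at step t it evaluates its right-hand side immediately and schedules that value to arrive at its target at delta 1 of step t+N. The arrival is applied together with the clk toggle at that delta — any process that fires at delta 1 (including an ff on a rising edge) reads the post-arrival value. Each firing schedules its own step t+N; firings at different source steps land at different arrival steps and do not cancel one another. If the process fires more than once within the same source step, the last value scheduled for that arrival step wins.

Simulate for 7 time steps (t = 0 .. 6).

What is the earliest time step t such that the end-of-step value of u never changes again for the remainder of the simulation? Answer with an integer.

[bits: clk,q,x,r,p,y,u,n0,n1,v,z]
t=0: Δ0=00010001101 Δ1=10010001101 Δ2=10000011101 Δ3=10000011100 Δ4=10001011100 Δ5=10001011000 | 5Δ
t=1: Δ0=10001011000 Δ1=00001011000 | 1Δ
t=2: Δ0=00001011000 Δ1=10001011000 Δ2=10001001000 | 2Δ
t=3: Δ0=10001001000 Δ1=00001001010 Δ2=00001001011 Δ3=00000001011 Δ4=00000001111 | 4Δ
t=4: Δ0=00000001111 Δ1=10000001111 Δ2=10100001111 | 2Δ
t=5: Δ0=10100001111 Δ1=00100001101 Δ2=00100001100 Δ3=00101001100 Δ4=00101001000 | 4Δ
t=6: Δ0=00101001000 Δ1=10101001010 Δ2=10001001011 Δ3=10000001011 Δ4=10000001111 | 4Δ

2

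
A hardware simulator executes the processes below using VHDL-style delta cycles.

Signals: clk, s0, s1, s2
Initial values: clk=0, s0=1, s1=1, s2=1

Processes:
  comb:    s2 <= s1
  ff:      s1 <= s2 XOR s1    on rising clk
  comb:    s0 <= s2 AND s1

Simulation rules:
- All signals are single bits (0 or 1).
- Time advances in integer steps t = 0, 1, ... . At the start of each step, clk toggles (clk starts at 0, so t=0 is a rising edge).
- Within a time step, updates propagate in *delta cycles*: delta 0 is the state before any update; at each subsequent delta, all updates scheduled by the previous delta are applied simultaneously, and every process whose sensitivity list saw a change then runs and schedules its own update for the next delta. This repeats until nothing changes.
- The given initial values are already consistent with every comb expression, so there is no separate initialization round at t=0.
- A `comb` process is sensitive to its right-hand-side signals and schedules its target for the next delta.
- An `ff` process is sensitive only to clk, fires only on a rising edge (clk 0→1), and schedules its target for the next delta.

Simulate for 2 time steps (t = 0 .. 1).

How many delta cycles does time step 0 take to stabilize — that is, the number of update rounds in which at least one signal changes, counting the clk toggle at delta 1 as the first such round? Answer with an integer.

[bits: s0,s2,clk,s1]
t=0: Δ0=1101 Δ1=1111 Δ2=1110 Δ3=0010 | 3Δ
t=1: Δ0=0010 Δ1=0000 | 1Δ

3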